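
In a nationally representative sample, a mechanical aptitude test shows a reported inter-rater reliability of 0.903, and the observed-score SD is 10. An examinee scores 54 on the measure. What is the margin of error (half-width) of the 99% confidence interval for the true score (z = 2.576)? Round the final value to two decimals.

SEM = 10.0000 · √(1 − 0.9030) = 10.0000 · √0.0970 ≈ 10.0000 · 0.3114 ≈ 3.1145
Margin = 2.576 · 3.1145 ≈ 8.0229

8.02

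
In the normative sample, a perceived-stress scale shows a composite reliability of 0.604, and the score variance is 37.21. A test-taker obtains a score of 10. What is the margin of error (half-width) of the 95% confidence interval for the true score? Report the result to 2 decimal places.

7.52

σ = 37.21^(1/2) = 6.100
SEM = 6.100·√(1 − 0.604) ≃ 3.839
Margin = 1.96 · 3.839 ≃ 7.524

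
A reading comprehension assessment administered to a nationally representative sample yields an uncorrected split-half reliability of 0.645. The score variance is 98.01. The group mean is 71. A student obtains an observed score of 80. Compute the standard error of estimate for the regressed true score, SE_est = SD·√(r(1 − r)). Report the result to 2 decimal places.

SD = √98.01 ≈ 9.9000
Spearman-Brown: r = 2(0.645) / (1 + 0.645) = 1.2900 / 1.6450 ≈ 0.7842
SE_est = SD * √(r(1 − r)) = 9.9000 * √0.1692 ≈ 9.9000 * 0.4114 ≈ 4.0727

4.07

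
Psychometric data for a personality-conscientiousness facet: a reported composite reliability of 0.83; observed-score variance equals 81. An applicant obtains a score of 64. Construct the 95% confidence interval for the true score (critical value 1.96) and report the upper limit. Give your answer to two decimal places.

σ = 81^(1/2) = 9.000
SEM = 9.000 × √(1 − 0.830) = 9.000 × √0.170 ≈ 9.000 × 0.412 ≈ 3.711
Half-width = 1.96×3.711 ≈ 7.273
Upper limit = 64 + 7.273 ≈ 71.273

71.27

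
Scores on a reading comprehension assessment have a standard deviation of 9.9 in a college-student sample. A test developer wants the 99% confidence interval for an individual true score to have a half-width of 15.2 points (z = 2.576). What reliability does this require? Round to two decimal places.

Required SEM = 15.2 / 2.576 ≈ 5.9006
r = 1 − (SEM / SD)² = 1 − (5.9006 / 9.9)² ≈ 1 − 0.3552 ≈ 0.6448

0.64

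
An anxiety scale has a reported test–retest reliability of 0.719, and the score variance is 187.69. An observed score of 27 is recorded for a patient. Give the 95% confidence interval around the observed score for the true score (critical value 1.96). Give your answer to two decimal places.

SD = √187.69 = 13.7000
The standard error of measurement is 13.7000×√(1 − 0.7190) ≃ 13.7000×0.5301 ≃ 7.2623.
Margin = 1.96 × 7.2623 ≃ 14.2341
CI = 27 ± 14.2341 → [12.7659, 41.2341]

[12.77, 41.23]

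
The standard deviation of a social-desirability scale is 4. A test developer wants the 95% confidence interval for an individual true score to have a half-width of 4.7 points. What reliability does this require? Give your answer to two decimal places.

0.64

Required SEM = 4.7 / 1.96 ≈ 2.39796
r = 1 − (SEM / SD)² = 1 − (2.39796 / 4)² ≈ 1 − 0.35939 ≈ 0.64061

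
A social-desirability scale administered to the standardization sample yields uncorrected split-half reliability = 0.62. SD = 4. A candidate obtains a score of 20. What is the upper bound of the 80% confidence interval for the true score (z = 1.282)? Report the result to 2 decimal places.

22.48

Full-length reliability (Spearman-Brown) = 2(0.62)/(1+0.62) ≈ 0.76543
SEM = 4.00000×√(1 − 0.76543) ≈ 1.93729
1.282 × SEM ≈ 2.48360
Upper limit = 20 + 2.48360 ≈ 22.48360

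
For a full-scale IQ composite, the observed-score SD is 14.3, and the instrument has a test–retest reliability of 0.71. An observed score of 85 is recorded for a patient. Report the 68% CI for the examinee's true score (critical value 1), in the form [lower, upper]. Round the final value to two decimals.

[77.30, 92.70]

SEM = 14.3000×√(1 − 0.7100) ≃ 7.7008
Margin = 1 × 7.7008 ≃ 7.7008
68% CI: 85 ± 7.7008 = [77.2992, 92.7008]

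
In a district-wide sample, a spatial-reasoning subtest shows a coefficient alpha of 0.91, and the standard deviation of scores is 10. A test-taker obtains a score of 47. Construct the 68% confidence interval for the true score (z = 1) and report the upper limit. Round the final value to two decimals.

SEM = 10.0000 × √(1 − 0.9100) = 10.0000 × √0.0900 ≈ 10.0000 × 0.3000 ≈ 3.0000
1 × SEM ≈ 3.0000
Upper bound: 47 + 3.0000 = 50.0000

50.00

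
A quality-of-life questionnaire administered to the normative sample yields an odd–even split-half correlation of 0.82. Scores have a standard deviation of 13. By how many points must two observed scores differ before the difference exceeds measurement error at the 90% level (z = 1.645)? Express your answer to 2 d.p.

9.51

r_full = 2·0.82 / (1 + 0.82) ≃ 0.901
SEM = 13.000·√(1 − 0.901) ≃ 4.088
SE_diff = √2 · SEM ≃ 5.782
Smallest detectable difference = 1.645·5.782 ≃ 9.511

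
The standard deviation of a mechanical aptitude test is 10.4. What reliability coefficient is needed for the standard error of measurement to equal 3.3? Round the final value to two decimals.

0.90

Required reliability = 1 − (SEM/SD)² = 1 − 0.1007 ≈ 0.8993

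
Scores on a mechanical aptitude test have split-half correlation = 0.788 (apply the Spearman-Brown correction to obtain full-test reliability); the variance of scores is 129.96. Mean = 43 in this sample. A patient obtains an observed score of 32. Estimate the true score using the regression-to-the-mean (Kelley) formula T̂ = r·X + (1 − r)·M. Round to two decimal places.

33.30

Spearman-Brown: r = 2(0.788) / (1 + 0.788) = 1.5760 / 1.7880 ≃ 0.8814
T̂ = 0.8814(32) + 0.1186(43) ≃ 33.3043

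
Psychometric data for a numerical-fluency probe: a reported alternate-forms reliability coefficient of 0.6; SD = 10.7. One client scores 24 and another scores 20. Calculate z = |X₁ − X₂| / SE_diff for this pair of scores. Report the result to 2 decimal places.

0.42

The standard error of measurement is 10.700×√(1 − 0.600) ≃ 10.700×0.632 ≃ 6.767.
SE_diff = SEM × √2 ≃ 6.767 × 1.414 ≃ 9.570
z = 4 / 9.570 ≃ 0.418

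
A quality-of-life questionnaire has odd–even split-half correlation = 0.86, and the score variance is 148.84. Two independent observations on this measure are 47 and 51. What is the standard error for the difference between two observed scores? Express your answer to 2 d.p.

σ = 148.84^(1/2) = 12.200
r_full = 2·0.86 / (1 + 0.86) ≈ 0.925
SEM = 12.200×√(1 − 0.925) ≈ 3.347
SE_diff = √2 × SEM ≈ 4.733

4.73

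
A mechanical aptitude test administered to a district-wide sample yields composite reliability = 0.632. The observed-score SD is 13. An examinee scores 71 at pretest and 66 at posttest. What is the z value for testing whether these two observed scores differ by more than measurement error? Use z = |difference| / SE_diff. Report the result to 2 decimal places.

0.45

SEM = 13.0000 · √(1 − 0.6320) = 13.0000 · √0.3680 ≈ 13.0000 · 0.6066 ≈ 7.8862
SE_diff = SEM · √2 ≈ 7.8862 · 1.4142 ≈ 11.1528
z = 5 / 11.1528 ≈ 0.4483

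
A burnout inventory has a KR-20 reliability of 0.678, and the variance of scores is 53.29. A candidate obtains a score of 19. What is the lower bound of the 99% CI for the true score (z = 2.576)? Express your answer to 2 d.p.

σ = 53.29^(1/2) = 7.3000
SEM = 7.3000 · √(1 − 0.6780) = 7.3000 · √0.3220 ≃ 7.3000 · 0.5675 ≃ 4.1424
Margin = 2.576 · 4.1424 ≃ 10.6708
Lower limit = 19 − 10.6708 ≃ 8.3292

8.33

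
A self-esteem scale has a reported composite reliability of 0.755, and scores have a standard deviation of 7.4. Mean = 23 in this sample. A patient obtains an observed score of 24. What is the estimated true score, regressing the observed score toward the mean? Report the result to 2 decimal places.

T̂ = 0.755(24) + 0.245(23) ≃ 23.755

23.76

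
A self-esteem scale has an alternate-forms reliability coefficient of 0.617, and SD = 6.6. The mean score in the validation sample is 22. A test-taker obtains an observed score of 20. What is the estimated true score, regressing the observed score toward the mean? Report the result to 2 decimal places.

T̂ = 0.61700(20) + 0.38300(22) ≈ 20.76600

20.77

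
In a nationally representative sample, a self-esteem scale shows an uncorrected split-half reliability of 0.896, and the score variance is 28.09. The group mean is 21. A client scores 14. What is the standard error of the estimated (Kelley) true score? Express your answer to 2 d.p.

1.21

SD = √28.09 ≈ 5.300
r_full = 2·0.896 / (1 + 0.896) ≈ 0.945
SE_est = SD × √(r(1 − r)) = 5.300 × √0.052 ≈ 5.300 × 0.228 ≈ 1.207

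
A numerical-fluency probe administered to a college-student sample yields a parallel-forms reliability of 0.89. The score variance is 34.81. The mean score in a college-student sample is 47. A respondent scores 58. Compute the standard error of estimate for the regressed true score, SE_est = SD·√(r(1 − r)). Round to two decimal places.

SD = √34.81 ≈ 5.9000
SE_est = 5.9000×√(0.8900×0.1100) ≈ 1.8460

1.85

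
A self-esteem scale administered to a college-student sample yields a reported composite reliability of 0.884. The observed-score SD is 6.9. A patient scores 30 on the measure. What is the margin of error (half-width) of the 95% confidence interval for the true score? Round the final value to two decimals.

SEM = 6.9000 · √(1 − 0.8840) = 6.9000 · √0.1160 ≈ 6.9000 · 0.3406 ≈ 2.3501
Margin = 1.96 · 2.3501 ≈ 4.6061

4.61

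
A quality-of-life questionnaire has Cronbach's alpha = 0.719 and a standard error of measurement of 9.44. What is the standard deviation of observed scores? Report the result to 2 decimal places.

σ = SEM·(1 − r)^(−1/2) ≈ 9.44×1.8865 ≈ 17.8082

17.81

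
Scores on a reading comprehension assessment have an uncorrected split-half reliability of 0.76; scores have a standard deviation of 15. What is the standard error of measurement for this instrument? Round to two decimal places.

5.54

Spearman-Brown: r = 2(0.76) / (1 + 0.76) = 1.520 / 1.760 ≈ 0.864
SEM = 15.000 * √(1 − 0.864) = 15.000 * √0.136 ≈ 15.000 * 0.369 ≈ 5.539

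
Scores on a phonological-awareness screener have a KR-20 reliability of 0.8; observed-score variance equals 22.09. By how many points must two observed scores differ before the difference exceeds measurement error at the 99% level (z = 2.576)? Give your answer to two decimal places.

SD = √22.09 = 4.7000
SEM = 4.7000 * √(1 − 0.8000) = 4.7000 * √0.2000 ≈ 4.7000 * 0.4472 ≈ 2.1019
SE_diff = √2 * SEM ≈ 2.9725
Minimum reliable difference = 2.576 * SE_diff ≈ 2.576 * 2.9725 ≈ 7.6573

7.66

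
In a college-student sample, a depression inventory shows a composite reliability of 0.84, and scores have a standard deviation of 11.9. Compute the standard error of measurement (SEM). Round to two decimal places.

4.76

SEM = 11.900 * √(1 − 0.840) = 11.900 * √0.160 ≈ 11.900 * 0.400 ≈ 4.760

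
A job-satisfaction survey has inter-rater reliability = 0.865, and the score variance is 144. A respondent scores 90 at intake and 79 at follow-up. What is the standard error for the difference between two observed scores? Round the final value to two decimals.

SD = √144 ≈ 12.000
SEM = 12.000 × √(1 − 0.865) = 12.000 × √0.135 ≈ 12.000 × 0.367 ≈ 4.409
SE_diff = √2 × SEM ≈ 6.235

6.24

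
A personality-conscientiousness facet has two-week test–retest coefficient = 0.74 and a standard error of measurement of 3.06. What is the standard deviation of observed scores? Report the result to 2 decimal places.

SD = SEM / √(1 − r) = 3.06 / √0.26000 ≈ 3.06 / 0.50990 ≈ 6.00115

6.00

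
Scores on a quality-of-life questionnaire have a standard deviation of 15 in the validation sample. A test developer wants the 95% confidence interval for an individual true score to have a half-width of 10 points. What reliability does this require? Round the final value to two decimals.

0.88

SEM needed = half-width / z = 10/1.96 ≃ 5.1020
Required reliability = 1 − (SEM/SD)² = 1 − 0.1157 ≃ 0.8843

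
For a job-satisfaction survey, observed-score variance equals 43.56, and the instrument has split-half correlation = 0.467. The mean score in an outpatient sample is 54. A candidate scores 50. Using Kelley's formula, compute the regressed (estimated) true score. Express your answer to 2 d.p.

Full-length reliability (Spearman-Brown) = 2(0.467)/(1+0.467) ≈ 0.63667
Estimated true score = 0.63667·50 + (1 − 0.63667)·54 ≈ 51.45331

51.45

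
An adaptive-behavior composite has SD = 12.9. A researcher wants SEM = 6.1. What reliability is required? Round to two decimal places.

0.78

Required reliability = 1 − (SEM/SD)² = 1 − 0.224 ≈ 0.776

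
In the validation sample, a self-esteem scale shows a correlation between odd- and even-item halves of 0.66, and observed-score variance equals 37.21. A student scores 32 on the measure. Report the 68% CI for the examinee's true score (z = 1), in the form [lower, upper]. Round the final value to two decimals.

SD = √37.21 = 6.10000
Spearman-Brown: r = 2(0.66) / (1 + 0.66) = 1.32000 / 1.66000 ≈ 0.79518
SEM = 6.10000 * √(1 − 0.79518) = 6.10000 * √0.20482 ≈ 6.10000 * 0.45257 ≈ 2.76067
Half-width = 1*2.76067 ≈ 2.76067
Interval: (29.23933, 34.76067)

[29.24, 34.76]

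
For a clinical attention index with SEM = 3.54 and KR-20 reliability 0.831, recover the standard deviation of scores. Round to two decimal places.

8.61

SD = 3.54 / √(1 − 0.831) ≈ 8.61113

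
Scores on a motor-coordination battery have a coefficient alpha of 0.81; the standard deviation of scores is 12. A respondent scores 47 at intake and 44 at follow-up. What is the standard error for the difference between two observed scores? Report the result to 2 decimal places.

7.40

SEM = 12.000*√(1 − 0.810) ≈ 5.231
Standard error of the difference = 5.231·√2 ≈ 7.397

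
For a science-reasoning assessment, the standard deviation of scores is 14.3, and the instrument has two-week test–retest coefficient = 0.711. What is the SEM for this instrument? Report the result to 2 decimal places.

The standard error of measurement is 14.3000·√(1 − 0.7110) ≈ 14.3000·0.5376 ≈ 7.6875.

7.69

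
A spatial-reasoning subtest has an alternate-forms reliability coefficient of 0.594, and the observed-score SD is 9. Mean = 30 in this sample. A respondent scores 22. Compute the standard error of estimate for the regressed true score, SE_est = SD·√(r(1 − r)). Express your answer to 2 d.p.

SE_est = SD × √(r(1 − r)) = 9.00000 × √0.24116 ≈ 9.00000 × 0.49108 ≈ 4.41976

4.42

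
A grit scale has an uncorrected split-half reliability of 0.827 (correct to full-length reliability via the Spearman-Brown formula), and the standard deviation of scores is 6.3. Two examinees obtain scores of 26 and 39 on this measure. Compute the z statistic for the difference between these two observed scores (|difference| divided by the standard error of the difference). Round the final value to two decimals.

r_full = 2·0.827 / (1 + 0.827) ≈ 0.905
SEM = 6.300·√(1 − 0.905) ≈ 1.939
Standard error of the difference = 1.939·√2 ≈ 2.742
z = |26 − 39| / 2.742 = 13 / 2.742 ≈ 4.742

4.74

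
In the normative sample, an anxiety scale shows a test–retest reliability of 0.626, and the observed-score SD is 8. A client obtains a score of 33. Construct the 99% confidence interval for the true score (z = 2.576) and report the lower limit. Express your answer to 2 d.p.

SEM = 8.000·√(1 − 0.626) ≈ 4.892
Margin = 2.576 · 4.892 ≈ 12.603
Lower bound: 33 − 12.603 = 20.397

20.40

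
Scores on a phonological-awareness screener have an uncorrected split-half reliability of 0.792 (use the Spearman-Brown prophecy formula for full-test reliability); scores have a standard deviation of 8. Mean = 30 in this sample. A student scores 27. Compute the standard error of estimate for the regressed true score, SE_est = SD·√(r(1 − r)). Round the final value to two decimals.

Spearman-Brown: r = 2(0.792) / (1 + 0.792) = 1.584 / 1.792 ≈ 0.884
SE_est = SD × √(r(1 − r)) = 8.000 × √0.103 ≈ 8.000 × 0.320 ≈ 2.562

2.56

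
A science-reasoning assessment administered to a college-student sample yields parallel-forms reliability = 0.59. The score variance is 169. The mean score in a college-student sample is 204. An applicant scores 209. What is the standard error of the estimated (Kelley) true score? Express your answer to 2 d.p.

σ = 169^(1/2) = 13.00000
SE_est = SD · √(r(1 − r)) = 13.00000 · √0.24190 ≈ 13.00000 · 0.49183 ≈ 6.39383

6.39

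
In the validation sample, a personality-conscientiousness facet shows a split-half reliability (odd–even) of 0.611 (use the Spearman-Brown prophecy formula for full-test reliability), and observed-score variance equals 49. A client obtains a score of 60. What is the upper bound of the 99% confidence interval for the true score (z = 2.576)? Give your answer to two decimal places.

68.86

SD = √49 ≈ 7.0000
Spearman-Brown: r = 2(0.611) / (1 + 0.611) = 1.2220 / 1.6110 ≈ 0.7585
SEM = 7.0000 * √(1 − 0.7585) = 7.0000 * √0.2415 ≈ 7.0000 * 0.4914 ≈ 3.4397
2.576 * SEM ≈ 8.8608
Upper limit = 60 + 8.8608 ≈ 68.8608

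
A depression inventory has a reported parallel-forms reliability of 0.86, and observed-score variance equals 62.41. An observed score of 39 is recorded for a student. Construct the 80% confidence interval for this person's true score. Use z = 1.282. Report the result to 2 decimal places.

[35.21, 42.79]

SD = √62.41 = 7.90000
SEM = 7.90000 × √(1 − 0.86000) = 7.90000 × √0.14000 ≈ 7.90000 × 0.37417 ≈ 2.95591
Margin = 1.282 × 2.95591 ≈ 3.78948
80% CI: 39 ± 3.78948 = [35.21052, 42.78948]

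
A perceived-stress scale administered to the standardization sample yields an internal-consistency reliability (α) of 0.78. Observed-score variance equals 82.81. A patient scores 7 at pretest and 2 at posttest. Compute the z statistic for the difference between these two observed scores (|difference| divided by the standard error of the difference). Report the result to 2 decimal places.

σ = 82.81^(1/2) = 9.10000
SEM = 9.10000×√(1 − 0.78000) ≃ 4.26828
SE_diff = SEM × √2 ≃ 4.26828 × 1.41421 ≃ 6.03626
z = 5 / 6.03626 ≃ 0.82833

0.83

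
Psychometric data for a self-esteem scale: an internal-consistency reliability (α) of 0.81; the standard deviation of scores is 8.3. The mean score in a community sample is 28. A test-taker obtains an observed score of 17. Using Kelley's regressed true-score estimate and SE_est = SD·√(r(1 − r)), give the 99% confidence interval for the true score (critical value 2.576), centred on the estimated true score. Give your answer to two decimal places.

Estimated true score = 0.8100×17 + (1 − 0.8100)×28 ≃ 19.0900
SE_est = SD × √(r(1 − r)) = 8.3000 × √0.1539 ≃ 8.3000 × 0.3923 ≃ 3.2561
CI = 19.0900 ± 2.576 × 3.2561 → [10.7023, 27.4777]

[10.70, 27.48]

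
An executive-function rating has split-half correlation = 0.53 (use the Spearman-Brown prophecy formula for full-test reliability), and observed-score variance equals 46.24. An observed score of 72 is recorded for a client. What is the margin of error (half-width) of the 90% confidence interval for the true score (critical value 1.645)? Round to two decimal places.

6.20

σ = 46.24^(1/2) = 6.8000
Spearman-Brown: r = 2(0.53) / (1 + 0.53) = 1.0600 / 1.5300 ≃ 0.6928
SEM = 6.8000 × √(1 − 0.6928) = 6.8000 × √0.3072 ≃ 6.8000 × 0.5542 ≃ 3.7689
Margin = 1.645 × 3.7689 ≃ 6.1998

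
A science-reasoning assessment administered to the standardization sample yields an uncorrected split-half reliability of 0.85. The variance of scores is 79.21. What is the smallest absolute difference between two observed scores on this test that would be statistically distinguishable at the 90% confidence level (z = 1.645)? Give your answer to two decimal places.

5.90

SD = √79.21 = 8.900
r_full = 2·0.85 / (1 + 0.85) ≈ 0.919
SEM = 8.900 · √(1 − 0.919) = 8.900 · √0.081 ≈ 8.900 · 0.285 ≈ 2.534
Standard error of the difference = 2.534·√2 ≈ 3.584
Smallest detectable difference = 1.645·3.584 ≈ 5.896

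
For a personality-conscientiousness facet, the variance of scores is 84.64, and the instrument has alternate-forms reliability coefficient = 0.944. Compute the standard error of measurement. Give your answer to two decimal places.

2.18

SD = √84.64 = 9.2000
SEM = 9.2000 · √(1 − 0.9440) = 9.2000 · √0.0560 ≈ 9.2000 · 0.2366 ≈ 2.1771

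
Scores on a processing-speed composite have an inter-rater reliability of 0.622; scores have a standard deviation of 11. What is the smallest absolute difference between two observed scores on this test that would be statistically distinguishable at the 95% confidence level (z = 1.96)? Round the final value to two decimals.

SEM = 11.00000 × √(1 − 0.62200) = 11.00000 × √0.37800 ≃ 11.00000 × 0.61482 ≃ 6.76299
Standard error of the difference = 6.76299·√2 ≃ 9.56431
Minimum reliable difference = 1.96 × SE_diff ≃ 1.96 × 9.56431 ≃ 18.74604

18.75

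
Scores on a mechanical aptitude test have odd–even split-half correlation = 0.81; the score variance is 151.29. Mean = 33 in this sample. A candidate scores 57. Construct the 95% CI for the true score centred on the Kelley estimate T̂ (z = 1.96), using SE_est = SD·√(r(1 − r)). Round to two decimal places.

SD = √151.29 ≈ 12.3000
Spearman-Brown: r = 2(0.81) / (1 + 0.81) = 1.6200 / 1.8100 ≈ 0.8950
T̂ = r·X + (1 − r)·M = 0.8950·57 + 0.1050·33 ≈ 51.0166 + 3.4641 ≈ 54.4807
SE_est = SD · √(r(1 − r)) = 12.3000 · √0.0940 ≈ 12.3000 · 0.3065 ≈ 3.7702
95% CI: 54.4807 ± 7.3895 ≈ (47.0911, 61.8702)

[47.09, 61.87]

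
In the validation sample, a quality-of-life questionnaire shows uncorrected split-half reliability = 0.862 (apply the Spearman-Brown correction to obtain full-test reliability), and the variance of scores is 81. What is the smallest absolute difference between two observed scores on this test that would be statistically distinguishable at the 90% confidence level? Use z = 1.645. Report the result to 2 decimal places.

5.70

SD = √81 ≈ 9.000
r_full = 2·0.862 / (1 + 0.862) ≈ 0.926
SEM = 9.000*√(1 − 0.926) ≈ 2.450
Standard error of the difference = 2.450·√2 ≈ 3.465
Minimum reliable difference = 1.645 * SE_diff ≈ 1.645 * 3.465 ≈ 5.700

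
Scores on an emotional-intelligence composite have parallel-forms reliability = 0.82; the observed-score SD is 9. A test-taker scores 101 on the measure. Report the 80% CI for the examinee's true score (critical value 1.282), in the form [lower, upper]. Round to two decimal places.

[96.10, 105.90]

SEM = 9.0000*√(1 − 0.8200) ≃ 3.8184
Half-width = 1.282*3.8184 ≃ 4.8952
CI = 101 ± 4.8952 → [96.1048, 105.8952]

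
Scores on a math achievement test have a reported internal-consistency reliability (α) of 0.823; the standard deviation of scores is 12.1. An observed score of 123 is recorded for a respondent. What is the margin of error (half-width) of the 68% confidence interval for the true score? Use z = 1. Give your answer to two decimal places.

SEM = 12.1000 * √(1 − 0.8230) = 12.1000 * √0.1770 ≈ 12.1000 * 0.4207 ≈ 5.0906
Margin = 1 * 5.0906 ≈ 5.0906

5.09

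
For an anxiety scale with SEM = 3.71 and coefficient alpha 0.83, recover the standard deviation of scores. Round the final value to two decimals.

9.00

SD = SEM / √(1 − r) = 3.71 / √0.1700 ≈ 3.71 / 0.4123 ≈ 8.9981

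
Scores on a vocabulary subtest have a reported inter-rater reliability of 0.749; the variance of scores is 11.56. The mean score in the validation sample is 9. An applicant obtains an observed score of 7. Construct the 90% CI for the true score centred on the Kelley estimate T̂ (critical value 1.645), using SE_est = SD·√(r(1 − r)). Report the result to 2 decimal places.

σ = 11.56^(1/2) = 3.400
T̂ = 0.749(7) + 0.251(9) ≃ 7.502
SE_est = 3.400·√[r(1 − r)] ≃ 1.474
90% CI: 7.502 ± 2.425 ≃ (5.077, 9.927)

[5.08, 9.93]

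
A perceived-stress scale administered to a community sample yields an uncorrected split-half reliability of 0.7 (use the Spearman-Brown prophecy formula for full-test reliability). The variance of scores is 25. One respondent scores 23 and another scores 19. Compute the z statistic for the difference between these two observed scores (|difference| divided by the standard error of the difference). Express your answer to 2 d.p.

SD = √25 ≈ 5.000
Spearman-Brown: r = 2(0.7) / (1 + 0.7) = 1.400 / 1.700 ≈ 0.824
The standard error of measurement is 5.000×√(1 − 0.824) ≈ 5.000×0.420 ≈ 2.100.
SE_diff = SEM × √2 ≈ 2.100 × 1.414 ≈ 2.970
z = 4 / 2.970 ≈ 1.347

1.35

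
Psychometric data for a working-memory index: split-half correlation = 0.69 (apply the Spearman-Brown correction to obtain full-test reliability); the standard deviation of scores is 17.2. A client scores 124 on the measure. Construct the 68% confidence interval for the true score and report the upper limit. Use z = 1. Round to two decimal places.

131.37

Full-length reliability (Spearman-Brown) = 2(0.69)/(1+0.69) ≃ 0.817
SEM = 17.200*√(1 − 0.817) ≃ 7.367
Half-width = 1*7.367 ≃ 7.367
Upper bound: 124 + 7.367 = 131.367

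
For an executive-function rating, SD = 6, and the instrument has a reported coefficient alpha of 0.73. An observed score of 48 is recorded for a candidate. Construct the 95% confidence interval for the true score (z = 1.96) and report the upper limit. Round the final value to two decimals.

SEM = 6.0000*√(1 − 0.7300) ≈ 3.1177
1.96 * SEM ≈ 6.1107
Upper bound: 48 + 6.1107 = 54.1107

54.11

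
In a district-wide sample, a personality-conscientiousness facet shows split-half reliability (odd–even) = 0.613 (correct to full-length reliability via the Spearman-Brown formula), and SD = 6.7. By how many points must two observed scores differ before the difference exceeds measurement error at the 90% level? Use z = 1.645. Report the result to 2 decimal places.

7.63

Full-length reliability (Spearman-Brown) = 2(0.613)/(1+0.613) ≈ 0.7601
SEM = 6.7000 · √(1 − 0.7601) = 6.7000 · √0.2399 ≈ 6.7000 · 0.4898 ≈ 3.2818
SE_diff = √2 · SEM ≈ 4.6412
Smallest detectable difference = 1.645·4.6412 ≈ 7.6347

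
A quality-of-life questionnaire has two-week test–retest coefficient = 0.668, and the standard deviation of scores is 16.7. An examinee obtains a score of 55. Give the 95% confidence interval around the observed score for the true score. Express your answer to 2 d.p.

[36.14, 73.86]

SEM = 16.7000·√(1 − 0.6680) ≈ 9.6224
Margin = 1.96 · 9.6224 ≈ 18.8600
CI = 55 ± 18.8600 → [36.1400, 73.8600]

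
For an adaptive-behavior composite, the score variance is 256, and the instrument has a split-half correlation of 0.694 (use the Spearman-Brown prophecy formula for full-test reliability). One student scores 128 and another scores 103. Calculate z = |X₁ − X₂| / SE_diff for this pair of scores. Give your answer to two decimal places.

σ = 256^(1/2) = 16.0000
Spearman-Brown: r = 2(0.694) / (1 + 0.694) = 1.3880 / 1.6940 ≈ 0.8194
The standard error of measurement is 16.0000×√(1 − 0.8194) ≈ 16.0000×0.4250 ≈ 6.8002.
SE_diff = SEM × √2 ≈ 6.8002 × 1.4142 ≈ 9.6170
z = |128 − 103| / 9.6170 = 25 / 9.6170 ≈ 2.5996

2.60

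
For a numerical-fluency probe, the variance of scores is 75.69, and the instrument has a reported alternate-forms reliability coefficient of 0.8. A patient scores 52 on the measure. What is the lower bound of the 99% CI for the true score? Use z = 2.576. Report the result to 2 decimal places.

41.98

σ = 75.69^(1/2) = 8.70000
SEM = 8.70000 × √(1 − 0.80000) = 8.70000 × √0.20000 ≈ 8.70000 × 0.44721 ≈ 3.89076
Margin = 2.576 × 3.89076 ≈ 10.02259
Lower bound: 52 − 10.02259 = 41.97741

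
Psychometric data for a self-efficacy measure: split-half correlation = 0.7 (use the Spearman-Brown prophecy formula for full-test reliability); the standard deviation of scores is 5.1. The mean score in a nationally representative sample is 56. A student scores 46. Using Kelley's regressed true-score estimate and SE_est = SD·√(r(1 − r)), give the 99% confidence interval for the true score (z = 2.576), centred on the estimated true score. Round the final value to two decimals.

[42.76, 52.77]

Spearman-Brown: r = 2(0.7) / (1 + 0.7) = 1.400 / 1.700 ≈ 0.824
T̂ = r·X + (1 − r)·M = 0.824×46 + 0.176×56 ≈ 37.882 + 9.882 ≈ 47.765
SE_est = 5.100×√(0.824×0.176) ≈ 1.944
CI = 47.765 ± 2.576 × 1.944 → [42.756, 52.773]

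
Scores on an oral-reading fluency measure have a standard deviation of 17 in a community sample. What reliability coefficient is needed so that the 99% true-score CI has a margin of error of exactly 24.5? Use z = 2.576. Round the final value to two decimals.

0.69

SEM needed = half-width / z = 24.5/2.576 ≈ 9.5109
r = 1 − (SEM / SD)² = 1 − (9.5109 / 17)² ≈ 1 − 0.3130 ≈ 0.6870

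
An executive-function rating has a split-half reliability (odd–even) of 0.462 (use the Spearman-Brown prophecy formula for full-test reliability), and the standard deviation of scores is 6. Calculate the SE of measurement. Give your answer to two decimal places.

3.64

Spearman-Brown: r = 2(0.462) / (1 + 0.462) = 0.9240 / 1.4620 ≃ 0.6320
SEM = 6.0000 × √(1 − 0.6320) = 6.0000 × √0.3680 ≃ 6.0000 × 0.6066 ≃ 3.6397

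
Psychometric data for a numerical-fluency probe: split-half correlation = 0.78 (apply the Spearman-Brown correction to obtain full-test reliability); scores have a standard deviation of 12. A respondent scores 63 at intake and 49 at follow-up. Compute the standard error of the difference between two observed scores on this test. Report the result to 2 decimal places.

5.97

Spearman-Brown: r = 2(0.78) / (1 + 0.78) = 1.56000 / 1.78000 ≃ 0.87640
SEM = 12.00000 × √(1 − 0.87640) = 12.00000 × √0.12360 ≃ 12.00000 × 0.35156 ≃ 4.21874
SE_diff = √2 × SEM ≃ 5.96620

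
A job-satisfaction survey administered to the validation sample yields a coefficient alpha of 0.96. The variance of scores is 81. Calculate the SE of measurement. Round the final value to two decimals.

SD = √81 = 9.000
The standard error of measurement is 9.000×√(1 − 0.960) ≈ 9.000×0.200 ≈ 1.800.

1.80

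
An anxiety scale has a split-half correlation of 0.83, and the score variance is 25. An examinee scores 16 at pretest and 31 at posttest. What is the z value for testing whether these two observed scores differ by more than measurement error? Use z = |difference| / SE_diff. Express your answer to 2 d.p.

6.96

SD = √25 ≈ 5.0000
Full-length reliability (Spearman-Brown) = 2(0.83)/(1+0.83) ≈ 0.9071
The standard error of measurement is 5.0000×√(1 − 0.9071) ≈ 5.0000×0.3048 ≈ 1.5239.
SE_diff = SEM × √2 ≈ 1.5239 × 1.4142 ≈ 2.1552
z = |16 − 31| / 2.1552 = 15 / 2.1552 ≈ 6.9600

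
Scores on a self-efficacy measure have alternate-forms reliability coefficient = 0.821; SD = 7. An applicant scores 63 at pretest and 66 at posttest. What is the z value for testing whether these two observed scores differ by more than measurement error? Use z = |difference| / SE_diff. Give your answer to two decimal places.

SEM = 7.000 × √(1 − 0.821) = 7.000 × √0.179 ≈ 7.000 × 0.423 ≈ 2.962
SE_diff = SEM × √2 ≈ 2.962 × 1.414 ≈ 4.188
z = |63 − 66| / 4.188 = 3 / 4.188 ≈ 0.716

0.72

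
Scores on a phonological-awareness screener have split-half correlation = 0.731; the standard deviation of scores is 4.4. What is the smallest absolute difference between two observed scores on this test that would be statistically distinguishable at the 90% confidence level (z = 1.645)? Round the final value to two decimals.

Spearman-Brown: r = 2(0.731) / (1 + 0.731) = 1.462 / 1.731 ≈ 0.845
SEM = 4.400 * √(1 − 0.845) = 4.400 * √0.155 ≈ 4.400 * 0.394 ≈ 1.735
Standard error of the difference = 1.735·√2 ≈ 2.453
Minimum reliable difference = 1.645 * SE_diff ≈ 1.645 * 2.453 ≈ 4.035

4.04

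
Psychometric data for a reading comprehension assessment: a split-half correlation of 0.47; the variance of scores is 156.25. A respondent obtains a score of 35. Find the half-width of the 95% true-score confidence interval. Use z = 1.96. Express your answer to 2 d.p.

σ = 156.25^(1/2) = 12.500
Full-length reliability (Spearman-Brown) = 2(0.47)/(1+0.47) ≈ 0.639
SEM = 12.500 × √(1 − 0.639) = 12.500 × √0.361 ≈ 12.500 × 0.600 ≈ 7.506
Margin = 1.96 × 7.506 ≈ 14.711

14.71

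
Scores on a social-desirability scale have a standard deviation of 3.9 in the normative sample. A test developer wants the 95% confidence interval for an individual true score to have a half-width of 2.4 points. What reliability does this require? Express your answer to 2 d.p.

0.90

Required SEM = 2.4 / 1.96 ≈ 1.224
r = 1 − (1.224/3.9)² ≈ 1 − 0.099 ≈ 0.901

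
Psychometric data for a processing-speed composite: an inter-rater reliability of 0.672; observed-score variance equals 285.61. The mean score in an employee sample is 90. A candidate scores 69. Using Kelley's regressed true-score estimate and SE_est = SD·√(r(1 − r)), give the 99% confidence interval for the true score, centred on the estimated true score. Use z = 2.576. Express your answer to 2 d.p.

[55.45, 96.33]

σ = 285.61^(1/2) = 16.900
T̂ = r·X + (1 − r)·M = 0.672*69 + 0.328*90 = 46.368 + 29.520 ≃ 75.888
SE_est = SD * √(r(1 − r)) = 16.900 * √0.220 ≃ 16.900 * 0.469 ≃ 7.934
99% CI: 75.888 ± 20.439 ≃ (55.449, 96.327)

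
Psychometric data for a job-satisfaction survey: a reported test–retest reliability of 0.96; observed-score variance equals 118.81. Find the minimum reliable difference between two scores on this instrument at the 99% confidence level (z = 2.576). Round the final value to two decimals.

7.94

σ = 118.81^(1/2) = 10.900
SEM = 10.900 * √(1 − 0.960) = 10.900 * √0.040 ≈ 10.900 * 0.200 ≈ 2.180
SE_diff = SEM * √2 ≈ 2.180 * 1.414 ≈ 3.083
Smallest detectable difference = 2.576*3.083 ≈ 7.942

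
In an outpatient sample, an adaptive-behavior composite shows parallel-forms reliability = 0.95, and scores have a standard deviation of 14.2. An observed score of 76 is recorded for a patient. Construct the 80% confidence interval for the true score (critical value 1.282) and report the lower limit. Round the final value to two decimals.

SEM = 14.2000 · √(1 − 0.9500) = 14.2000 · √0.0500 ≈ 14.2000 · 0.2236 ≈ 3.1752
Margin = 1.282 · 3.1752 ≈ 4.0706
Lower limit = 76 − 4.0706 ≈ 71.9294

71.93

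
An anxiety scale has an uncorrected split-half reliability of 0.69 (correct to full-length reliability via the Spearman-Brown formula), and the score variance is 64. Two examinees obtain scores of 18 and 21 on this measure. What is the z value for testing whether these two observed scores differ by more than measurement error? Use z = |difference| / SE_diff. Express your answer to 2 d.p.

σ = 64^(1/2) = 8.0000
Full-length reliability (Spearman-Brown) = 2(0.69)/(1+0.69) ≈ 0.8166
SEM = 8.0000×√(1 − 0.8166) ≈ 3.4263
SE_diff = SEM × √2 ≈ 3.4263 × 1.4142 ≈ 4.8455
z = 3 / 4.8455 ≈ 0.6191

0.62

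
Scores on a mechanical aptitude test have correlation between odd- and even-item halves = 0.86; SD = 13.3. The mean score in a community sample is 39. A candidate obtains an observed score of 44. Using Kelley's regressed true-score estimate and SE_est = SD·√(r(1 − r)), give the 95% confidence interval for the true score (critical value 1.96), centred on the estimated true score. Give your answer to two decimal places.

r_full = 2·0.86 / (1 + 0.86) ≃ 0.925
T̂ = r·X + (1 − r)·M = 0.925×44 + 0.075×39 ≃ 40.688 + 2.935 ≃ 43.624
SE_est = SD × √(r(1 − r)) = 13.300 × √0.070 ≃ 13.300 × 0.264 ≃ 3.509
CI = 43.624 ± 1.96 × 3.509 → [36.746, 50.501]

[36.75, 50.50]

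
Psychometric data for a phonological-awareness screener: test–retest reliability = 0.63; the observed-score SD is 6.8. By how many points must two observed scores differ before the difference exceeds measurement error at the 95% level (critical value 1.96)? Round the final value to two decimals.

SEM = 6.800 × √(1 − 0.630) = 6.800 × √0.370 ≈ 6.800 × 0.608 ≈ 4.136
SE_diff = SEM × √2 ≈ 4.136 × 1.414 ≈ 5.850
Smallest detectable difference = 1.96×5.850 ≈ 11.465

11.47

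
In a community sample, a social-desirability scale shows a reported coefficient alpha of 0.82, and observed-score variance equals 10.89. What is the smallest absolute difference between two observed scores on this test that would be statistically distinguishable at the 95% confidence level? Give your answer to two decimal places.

SD = √10.89 ≈ 3.300
SEM = 3.300 * √(1 − 0.820) = 3.300 * √0.180 ≈ 3.300 * 0.424 ≈ 1.400
Standard error of the difference = 1.400·√2 ≈ 1.980
Minimum reliable difference = 1.96 * SE_diff ≈ 1.96 * 1.980 ≈ 3.881

3.88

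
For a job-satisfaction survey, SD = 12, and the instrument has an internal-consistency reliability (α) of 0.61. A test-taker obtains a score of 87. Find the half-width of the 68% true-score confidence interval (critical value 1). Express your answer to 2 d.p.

7.49

SEM = 12.0000 · √(1 − 0.6100) = 12.0000 · √0.3900 ≃ 12.0000 · 0.6245 ≃ 7.4940
Margin = 1 · 7.4940 ≃ 7.4940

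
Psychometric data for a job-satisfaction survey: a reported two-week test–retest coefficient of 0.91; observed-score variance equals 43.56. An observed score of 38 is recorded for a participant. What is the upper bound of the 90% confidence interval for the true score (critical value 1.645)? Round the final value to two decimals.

41.26

SD = √43.56 = 6.600
SEM = 6.600×√(1 − 0.910) ≈ 1.980
1.645 × SEM ≈ 3.257
Upper limit = 38 + 3.257 ≈ 41.257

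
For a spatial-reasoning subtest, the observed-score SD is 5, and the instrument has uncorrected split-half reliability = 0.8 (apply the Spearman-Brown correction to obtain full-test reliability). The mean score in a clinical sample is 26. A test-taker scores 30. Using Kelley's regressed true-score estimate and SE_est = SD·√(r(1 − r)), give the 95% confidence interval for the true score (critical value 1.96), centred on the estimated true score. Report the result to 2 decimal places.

Spearman-Brown: r = 2(0.8) / (1 + 0.8) = 1.6000 / 1.8000 ≈ 0.8889
T̂ = r·X + (1 − r)·M = 0.8889×30 + 0.1111×26 ≈ 26.6667 + 2.8889 ≈ 29.5556
SE_est = SD × √(r(1 − r)) = 5.0000 × √0.0988 ≈ 5.0000 × 0.3143 ≈ 1.5713
95% CI: 29.5556 ± 3.0798 ≈ (26.4757, 32.6354)

[26.48, 32.64]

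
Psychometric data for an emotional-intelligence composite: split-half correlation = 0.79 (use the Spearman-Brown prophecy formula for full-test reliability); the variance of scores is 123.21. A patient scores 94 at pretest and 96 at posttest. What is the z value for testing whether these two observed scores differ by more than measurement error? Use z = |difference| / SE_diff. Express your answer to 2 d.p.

0.37

σ = 123.21^(1/2) = 11.10000
Full-length reliability (Spearman-Brown) = 2(0.79)/(1+0.79) ≃ 0.88268
The standard error of measurement is 11.10000·√(1 − 0.88268) ≃ 11.10000·0.34252 ≃ 3.80195.
SE_diff = √2 · SEM ≃ 5.37677
z = |94 − 96| / 5.37677 = 2 / 5.37677 ≃ 0.37197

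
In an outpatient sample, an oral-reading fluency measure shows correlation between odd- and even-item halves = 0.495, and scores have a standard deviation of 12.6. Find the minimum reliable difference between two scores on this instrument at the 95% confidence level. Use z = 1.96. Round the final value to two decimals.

20.30

Full-length reliability (Spearman-Brown) = 2(0.495)/(1+0.495) ≈ 0.6622
SEM = 12.6000 * √(1 − 0.6622) = 12.6000 * √0.3378 ≈ 12.6000 * 0.5812 ≈ 7.3231
Standard error of the difference = 7.3231·√2 ≈ 10.3564
Minimum reliable difference = 1.96 * SE_diff ≈ 1.96 * 10.3564 ≈ 20.2986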